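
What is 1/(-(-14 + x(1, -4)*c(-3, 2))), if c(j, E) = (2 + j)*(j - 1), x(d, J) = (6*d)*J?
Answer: 1/110 ≈ 0.0090909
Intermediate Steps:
x(d, J) = 6*J*d
c(j, E) = (-1 + j)*(2 + j) (c(j, E) = (2 + j)*(-1 + j) = (-1 + j)*(2 + j))
1/(-(-14 + x(1, -4)*c(-3, 2))) = 1/(-(-14 + (6*(-4)*1)*(-2 - 3 + (-3)²))) = 1/(-(-14 - 24*(-2 - 3 + 9))) = 1/(-(-14 - 24*4)) = 1/(-(-14 - 96)) = 1/(-1*(-110)) = 1/110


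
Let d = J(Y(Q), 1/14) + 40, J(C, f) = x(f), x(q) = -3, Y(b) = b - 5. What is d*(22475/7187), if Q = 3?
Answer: 831575/7187 ≈ 115.71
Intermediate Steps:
Y(b) = -5 + b
J(C, f) = -3
d = 37 (d = -3 + 40 = 37)
d*(22475/7187) = 37*(22475/7187) = 831575/7187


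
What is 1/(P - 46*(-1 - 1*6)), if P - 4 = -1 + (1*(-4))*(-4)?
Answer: 1/341 ≈ 0.0029326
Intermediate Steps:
P = 19 (P = 4 + (-1 + (1*(-4))*(-4)) = 4 + (-1 - 4*(-4)) = 4 + (-1 + 16) = 4 + 15 = 19)
1/(P - 46*(-1 - 1*6)) = 1/(19 - 46*(-1 - 1*6)) = 1/(19 - 46*(-1 - 6)) = 1/(19 - 46*(-7)) = 1/(19 + 322) = 1/341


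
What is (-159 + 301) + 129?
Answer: 271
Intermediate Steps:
(-159 + 301) + 129 = 142 + 129 = 271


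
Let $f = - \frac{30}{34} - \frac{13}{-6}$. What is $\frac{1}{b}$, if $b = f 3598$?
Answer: $\frac{51}{235669} \approx 0.00021641$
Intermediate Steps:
$f = \frac{131}{102}$ ($f = \left(-30\right) \frac{1}{34} - - \frac{13}{6} = - \frac{15}{17} + \frac{13}{6} = \frac{131}{102} \approx 1.2843$)
$b = \frac{235669}{51}$ ($b = \frac{131}{102} \cdot 3598 = \frac{235669}{51} \approx 4621.0$)
$\frac{1}{b} = \frac{1}{\frac{235669}{51}} = \frac{51}{235669}$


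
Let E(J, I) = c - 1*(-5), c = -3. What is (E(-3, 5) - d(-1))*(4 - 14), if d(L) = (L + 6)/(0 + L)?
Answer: -70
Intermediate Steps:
d(L) = (6 + L)/L
E(J, I) = 2 (E(J, I) = -3 - 1*(-5) = -3 + 5 = 2)
(E(-3, 5) - d(-1))*(4 - 14) = (2 - (6 - 1)/(-1))*(4 - 14) = (2 - (-1)*5)*(-10) = (2 - 1*(-5))*(-10) = (2 + 5)*(-10) = 7*(-10) = -70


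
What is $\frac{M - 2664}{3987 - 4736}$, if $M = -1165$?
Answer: $\frac{547}{107} \approx 5.1122$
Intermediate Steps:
$\frac{M - 2664}{3987 - 4736} = \frac{-1165 - 2664}{3987 - 4736} = - \frac{3829}{-749} = \left(-3829\right) \left(- \frac{1}{749}\right) = \frac{547}{107}$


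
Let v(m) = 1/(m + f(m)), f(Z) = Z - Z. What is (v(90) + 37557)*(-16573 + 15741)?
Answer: -1406134496/45 ≈ -3.1247e+7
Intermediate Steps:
f(Z) = 0
v(m) = 1/m (v(m) = 1/(m + 0) = 1/m)
(v(90) + 37557)*(-16573 + 15741) = (1/90 + 37557)*(-16573 + 15741) = (1/90 + 37557)*(-832) = (3380131/90)*(-832) = -1406134496/45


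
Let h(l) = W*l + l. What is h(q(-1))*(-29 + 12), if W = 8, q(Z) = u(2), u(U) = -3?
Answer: 459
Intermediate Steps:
q(Z) = -3
h(l) = 9*l (h(l) = 8*l + l = 9*l)
h(q(-1))*(-29 + 12) = (9*(-3))*(-29 + 12) = -27*(-17) = 459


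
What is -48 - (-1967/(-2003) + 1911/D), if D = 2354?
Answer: -234781027/4715062 ≈ -49.794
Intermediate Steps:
-48 - (-1967/(-2003) + 1911/D) = -48 - (-1967/(-2003) + 1911/2354) = -48 - (-1967*(-1/2003) + 1911*(1/2354)) = -48 - (1967/2003 + 1911/2354) = -48 - 1*8458051/4715062 = -48 - 8458051/4715062 = -234781027/4715062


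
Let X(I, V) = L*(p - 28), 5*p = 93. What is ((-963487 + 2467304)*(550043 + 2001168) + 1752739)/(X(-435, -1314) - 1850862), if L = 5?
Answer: -3836556225126/1850909 ≈ -2.0728e+6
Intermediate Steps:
p = 93/5 (p = (1/5)*93 = 93/5 ≈ 18.600)
X(I, V) = -47 (X(I, V) = 5*(93/5 - 28) = 5*(-47/5) = -47)
((-963487 + 2467304)*(550043 + 2001168) + 1752739)/(X(-435, -1314) - 1850862) = ((-963487 + 2467304)*(550043 + 2001168) + 1752739)/(-47 - 1850862) = (1503817*2551211 + 1752739)/(-1850909) = (3836554472387 + 1752739)*(-1/1850909) = 3836556225126*(-1/1850909) = -3836556225126/1850909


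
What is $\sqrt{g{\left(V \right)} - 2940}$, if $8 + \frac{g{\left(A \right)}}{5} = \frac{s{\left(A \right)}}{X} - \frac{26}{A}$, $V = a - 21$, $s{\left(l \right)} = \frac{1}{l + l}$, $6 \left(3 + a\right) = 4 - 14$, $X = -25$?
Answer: $\frac{i \sqrt{1763836690}}{770} \approx 54.543 i$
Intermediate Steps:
$a = - \frac{14}{3}$ ($a = -3 + \frac{4 - 14}{6} = -3 + \frac{1}{6} \left(-10\right) = -3 - \frac{5}{3} = - \frac{14}{3} \approx -4.6667$)
$s{\left(l \right)} = \frac{1}{2 l}$
$V = - \frac{77}{3}$ ($V = - \frac{14}{3} - 21 = - \frac{77}{3} \approx -25.667$)
$g{\left(A \right)} = -40 - \frac{1301}{10 A}$ ($g{\left(A \right)} = -40 + 5 \left(\frac{\frac{1}{2} \frac{1}{A}}{-25} - \frac{26}{A}\right) = -40 + 5 \left(\frac{1}{2 A} \left(- \frac{1}{25}\right) - \frac{26}{A}\right) = -40 + 5 \left(- \frac{1}{50 A} - \frac{26}{A}\right) = -40 + 5 \left(- \frac{1301}{50 A}\right) = -40 - \frac{1301}{10 A}$)
$\sqrt{g{\left(V \right)} - 2940} = \sqrt{\left(-40 - \frac{1301}{10 \left(- \frac{77}{3}\right)}\right) - 2940} = \sqrt{\left(-40 - - \frac{3903}{770}\right) - 2940} = \sqrt{\left(-40 + \frac{3903}{770}\right) - 2940} = \sqrt{- \frac{26897}{770} - 2940} = \sqrt{- \frac{2290697}{770}} = \frac{i \sqrt{1763836690}}{770}$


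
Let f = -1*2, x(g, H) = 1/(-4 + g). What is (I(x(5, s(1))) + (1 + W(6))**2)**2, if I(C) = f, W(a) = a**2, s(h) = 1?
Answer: 1868689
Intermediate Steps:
f = -2
I(C) = -2
(I(x(5, s(1))) + (1 + W(6))**2)**2 = (-2 + (1 + 6**2)**2)**2 = (-2 + (1 + 36)**2)**2 = (-2 + 37**2)**2 = (-2 + 1369)**2 = 1367**2 = 1868689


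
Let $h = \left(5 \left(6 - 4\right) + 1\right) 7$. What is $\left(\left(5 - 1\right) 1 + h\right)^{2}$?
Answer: $6561$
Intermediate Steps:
$h = 77$ ($h = \left(5 \cdot 2 + 1\right) 7 = \left(10 + 1\right) 7 = 11 \cdot 7 = 77$)
$\left(\left(5 - 1\right) 1 + h\right)^{2} = \left(\left(5 - 1\right) 1 + 77\right)^{2} = \left(4 \cdot 1 + 77\right)^{2} = \left(4 + 77\right)^{2} = 81^{2} = 6561$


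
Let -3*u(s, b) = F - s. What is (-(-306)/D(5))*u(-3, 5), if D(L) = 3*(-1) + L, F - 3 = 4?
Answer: -510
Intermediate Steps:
F = 7 (F = 3 + 4 = 7)
u(s, b) = -7/3 + s/3 (u(s, b) = -(7 - s)/3 = -7/3 + s/3)
D(L) = -3 + L
(-(-306)/D(5))*u(-3, 5) = (-(-306)/(-3 + 5))*(-7/3 + (⅓)*(-3)) = (-(-306)/2)*(-7/3 - 1) = -(-306)/2*(-10/3) = -18*(-17/2)*(-10/3) = 153*(-10/3) = -510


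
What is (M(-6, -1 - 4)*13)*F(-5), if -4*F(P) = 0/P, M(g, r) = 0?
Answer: 0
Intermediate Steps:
F(P) = 0 (F(P) = -0/P = -¼*0 = 0)
(M(-6, -1 - 4)*13)*F(-5) = (0*13)*0 = 0*0 = 0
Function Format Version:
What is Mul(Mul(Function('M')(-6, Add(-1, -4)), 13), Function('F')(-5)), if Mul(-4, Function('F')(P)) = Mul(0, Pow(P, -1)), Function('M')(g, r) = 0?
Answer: 0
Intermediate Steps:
Function('F')(P) = 0 (Function('F')(P) = Mul(Rational(-1, 4), Mul(0, Pow(P, -1))) = Mul(Rational(-1, 4), 0) = 0)
Mul(Mul(Function('M')(-6, Add(-1, -4)), 13), Function('F')(-5)) = Mul(Mul(0, 13), 0) = Mul(0, 0) = 0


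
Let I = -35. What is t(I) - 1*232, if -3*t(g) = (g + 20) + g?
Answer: -646/3 ≈ -215.33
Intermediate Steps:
t(g) = -20/3 - 2*g/3 (t(g) = -((g + 20) + g)/3 = -((20 + g) + g)/3 = -(20 + 2*g)/3 = -20/3 - 2*g/3)
t(I) - 1*232 = (-20/3 - ⅔*(-35)) - 1*232 = (-20/3 + 70/3) - 232 = 50/3 - 232 = -646/3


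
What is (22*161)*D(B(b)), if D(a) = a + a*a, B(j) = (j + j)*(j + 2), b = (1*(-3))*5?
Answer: 540119580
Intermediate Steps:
b = -15 (b = -3*5 = -15)
B(j) = 2*j*(2 + j) (B(j) = (2*j)*(2 + j) = 2*j*(2 + j))
D(a) = a + a²
(22*161)*D(B(b)) = (22*161)*((2*(-15)*(2 - 15))*(1 + 2*(-15)*(2 - 15))) = 3542*((2*(-15)*(-13))*(1 + 2*(-15)*(-13))) = 3542*(390*(1 + 390)) = 3542*(390*391) = 3542*152490 = 540119580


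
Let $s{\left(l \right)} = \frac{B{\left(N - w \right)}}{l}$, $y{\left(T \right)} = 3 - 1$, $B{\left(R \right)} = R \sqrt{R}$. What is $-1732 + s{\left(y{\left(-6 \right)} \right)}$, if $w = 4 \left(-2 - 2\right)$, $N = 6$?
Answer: $-1732 + 11 \sqrt{22} \approx -1680.4$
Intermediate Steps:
$w = -16$ ($w = 4 \left(-4\right) = -16$)
$B{\left(R \right)} = R^{\frac{3}{2}}$
$y{\left(T \right)} = 2$ ($y{\left(T \right)} = 3 - 1 = 2$)
$s{\left(l \right)} = \frac{22 \sqrt{22}}{l}$ ($s{\left(l \right)} = \frac{\left(6 - -16\right)^{\frac{3}{2}}}{l} = \frac{\left(6 + 16\right)^{\frac{3}{2}}}{l} = \frac{22^{\frac{3}{2}}}{l} = \frac{22 \sqrt{22}}{l}$)
$-1732 + s{\left(y{\left(-6 \right)} \right)} = -1732 + \frac{22 \sqrt{22}}{2} = -1732 + 22 \sqrt{22} \cdot \frac{1}{2} = -1732 + 11 \sqrt{22}$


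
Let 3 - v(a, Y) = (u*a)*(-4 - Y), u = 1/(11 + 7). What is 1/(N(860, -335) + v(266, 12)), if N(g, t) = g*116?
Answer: 9/899995 ≈ 1.0000e-5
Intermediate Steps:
u = 1/18 ≈ 0.055556
N(g, t) = 116*g
v(a, Y) = 3 - a*(-4 - Y)/18 (v(a, Y) = 3 - a/18*(-4 - Y) = 3 - a*(-4 - Y)/18)
1/(N(860, -335) + v(266, 12)) = 1/(116*860 + (3 + (2/9)*266 + (1/18)*12*266)) = 1/(99760 + (3 + 532/9 + 532/3)) = 1/(99760 + 2155/9) = 1/(899995/9) = 9/899995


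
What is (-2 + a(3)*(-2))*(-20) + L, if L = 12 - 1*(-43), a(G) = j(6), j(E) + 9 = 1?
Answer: -225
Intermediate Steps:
j(E) = -8 (j(E) = -9 + 1 = -8)
a(G) = -8
L = 55 (L = 12 + 43 = 55)
(-2 + a(3)*(-2))*(-20) + L = (-2 - 8*(-2))*(-20) + 55 = (-2 + 16)*(-20) + 55 = 14*(-20) + 55 = -280 + 55 = -225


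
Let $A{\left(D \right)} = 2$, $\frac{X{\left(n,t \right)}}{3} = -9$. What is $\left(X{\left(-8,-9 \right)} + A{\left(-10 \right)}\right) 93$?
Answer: $-2325$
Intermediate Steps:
$X{\left(n,t \right)} = -27$ ($X{\left(n,t \right)} = 3 \left(-9\right) = -27$)
$\left(X{\left(-8,-9 \right)} + A{\left(-10 \right)}\right) 93 = \left(-27 + 2\right) 93 = \left(-25\right) 93 = -2325$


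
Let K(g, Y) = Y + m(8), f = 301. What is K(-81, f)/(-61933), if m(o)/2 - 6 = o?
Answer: -329/61933 ≈ -0.0053122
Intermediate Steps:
m(o) = 12 + 2*o
K(g, Y) = 28 + Y (K(g, Y) = Y + (12 + 2*8) = Y + (12 + 16) = Y + 28 = 28 + Y)
K(-81, f)/(-61933) = (28 + 301)/(-61933) = 329*(-1/61933) = -329/61933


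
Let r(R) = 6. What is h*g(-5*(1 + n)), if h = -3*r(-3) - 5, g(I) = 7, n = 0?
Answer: -161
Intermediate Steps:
h = -23 (h = -3*6 - 5 = -18 - 5 = -23)
h*g(-5*(1 + n)) = -23*7 = -161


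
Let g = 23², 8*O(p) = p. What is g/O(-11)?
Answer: -4232/11 ≈ -384.73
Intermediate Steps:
O(p) = p/8
g = 529
g/O(-11) = 529/(((⅛)*(-11))) = 529/(-11/8) = 529*(-8/11) = -4232/11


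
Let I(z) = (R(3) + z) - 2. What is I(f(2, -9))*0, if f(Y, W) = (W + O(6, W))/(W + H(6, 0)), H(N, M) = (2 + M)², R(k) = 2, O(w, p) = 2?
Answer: 0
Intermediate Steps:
f(Y, W) = (2 + W)/(4 + W) (f(Y, W) = (W + 2)/(W + (2 + 0)²) = (2 + W)/(W + 2²) = (2 + W)/(W + 4) = (2 + W)/(4 + W))
I(z) = z (I(z) = (2 + z) - 2 = z)
I(f(2, -9))*0 = ((2 - 9)/(4 - 9))*0 = (-7/(-5))*0 = -⅕*(-7)*0 = (7/5)*0 = 0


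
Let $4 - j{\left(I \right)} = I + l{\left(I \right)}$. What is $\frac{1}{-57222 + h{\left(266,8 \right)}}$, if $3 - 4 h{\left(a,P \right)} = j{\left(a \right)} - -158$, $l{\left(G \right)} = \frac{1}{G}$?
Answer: $- \frac{1064}{60855745} \approx -1.7484 \cdot 10^{-5}$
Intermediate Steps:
$j{\left(I \right)} = 4 - I - \frac{1}{I}$ ($j{\left(I \right)} = 4 - \left(I + \frac{1}{I}\right) = 4 - I - \frac{1}{I}$)
$h{\left(a,P \right)} = - \frac{159}{4} + \frac{a}{4} + \frac{1}{4 a}$ ($h{\left(a,P \right)} = \frac{3}{4} - \frac{\left(4 - a - \frac{1}{a}\right) - -158}{4} = \frac{3}{4} - \frac{\left(4 - a - \frac{1}{a}\right) + 158}{4} = \frac{3}{4} - \frac{162 - a - \frac{1}{a}}{4} = \frac{3}{4} + \left(- \frac{81}{2} + \frac{a}{4} + \frac{1}{4 a}\right) = - \frac{159}{4} + \frac{a}{4} + \frac{1}{4 a}$)
$\frac{1}{-57222 + h{\left(266,8 \right)}} = \frac{1}{-57222 + \frac{1 + 266^{2} - 42294}{4 \cdot 266}} = \frac{1}{-57222 + \frac{1}{4} \cdot \frac{1}{266} \left(1 + 70756 - 42294\right)} = \frac{1}{-57222 + \frac{1}{4} \cdot \frac{1}{266} \cdot 28463} = \frac{1}{-57222 + \frac{28463}{1064}} = \frac{1}{- \frac{60855745}{1064}} = - \frac{1064}{60855745}$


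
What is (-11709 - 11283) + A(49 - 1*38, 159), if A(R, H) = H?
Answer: -22833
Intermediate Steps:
(-11709 - 11283) + A(49 - 1*38, 159) = (-11709 - 11283) + 159 = -22992 + 159 = -22833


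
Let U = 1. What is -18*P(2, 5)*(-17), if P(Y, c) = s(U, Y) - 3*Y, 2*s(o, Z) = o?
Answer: -1683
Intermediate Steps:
s(o, Z) = o/2
P(Y, c) = ½ - 3*Y (P(Y, c) = (½)*1 - 3*Y = ½ - 3*Y)
-18*P(2, 5)*(-17) = -18*(½ - 3*2)*(-17) = -18*(½ - 6)*(-17) = -18*(-11/2)*(-17) = 99*(-17) = -1683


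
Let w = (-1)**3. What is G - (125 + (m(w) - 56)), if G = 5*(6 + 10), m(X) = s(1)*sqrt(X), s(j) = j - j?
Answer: 11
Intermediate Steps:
s(j) = 0
w = -1
m(X) = 0 (m(X) = 0*sqrt(X) = 0)
G = 80 (G = 5*16 = 80)
G - (125 + (m(w) - 56)) = 80 - (125 + (0 - 56)) = 80 - (125 - 56) = 80 - 1*69 = 80 - 69 = 11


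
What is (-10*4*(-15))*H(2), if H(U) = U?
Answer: 1200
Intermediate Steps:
(-10*4*(-15))*H(2) = (-10*4*(-15))*2 = -40*(-15)*2 = 600*2 = 1200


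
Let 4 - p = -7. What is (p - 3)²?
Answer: 64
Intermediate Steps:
p = 11 (p = 4 - 1*(-7) = 4 + 7 = 11)
(p - 3)² = (11 - 3)² = 8² = 64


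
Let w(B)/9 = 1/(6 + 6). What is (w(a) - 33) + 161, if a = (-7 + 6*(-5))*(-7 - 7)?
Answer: 515/4 ≈ 128.75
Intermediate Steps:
a = 518 (a = (-7 - 30)*(-14) = -37*(-14) = 518)
w(B) = ¾ (w(B) = 9/(6 + 6) = 9/12 = 9*(1/12) = ¾)
(w(a) - 33) + 161 = (¾ - 33) + 161 = -129/4 + 161 = 515/4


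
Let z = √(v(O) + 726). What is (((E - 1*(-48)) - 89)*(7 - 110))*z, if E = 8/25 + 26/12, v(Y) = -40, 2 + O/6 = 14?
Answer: 4165217*√14/150 ≈ 1.0390e+5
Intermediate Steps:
O = 72 (O = -12 + 6*14 = -12 + 84 = 72)
E = 373/150 (E = 8*(1/25) + 26*(1/12) = 8/25 + 13/6 = 373/150 ≈ 2.4867)
z = 7*√14 (z = √(-40 + 726) = √686 = 7*√14 ≈ 26.192)
(((E - 1*(-48)) - 89)*(7 - 110))*z = (((373/150 - 1*(-48)) - 89)*(7 - 110))*(7*√14) = (((373/150 + 48) - 89)*(-103))*(7*√14) = ((7573/150 - 89)*(-103))*(7*√14) = (-5777/150*(-103))*(7*√14) = 595031*(7*√14)/150 = 4165217*√14/150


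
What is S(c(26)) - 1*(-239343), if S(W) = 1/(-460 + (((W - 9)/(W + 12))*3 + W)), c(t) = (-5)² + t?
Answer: 97412600/407 ≈ 2.3934e+5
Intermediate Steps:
c(t) = 25 + t
S(W) = 1/(-460 + W + 3*(-9 + W)/(12 + W)) (S(W) = 1/(-460 + (((-9 + W)/(12 + W))*3 + W)) = 1/(-460 + (3*(-9 + W)/(12 + W) + W)) = 1/(-460 + (W + 3*(-9 + W)/(12 + W))) = 1/(-460 + W + 3*(-9 + W)/(12 + W)))
S(c(26)) - 1*(-239343) = (12 + (25 + 26))/(-5547 + (25 + 26)² - 445*(25 + 26)) - 1*(-239343) = (12 + 51)/(-5547 + 51² - 445*51) + 239343 = 63/(-5547 + 2601 - 22695) + 239343 = 63/(-25641) + 239343 = -1/25641*63 + 239343 = -1/407 + 239343 = 97412600/407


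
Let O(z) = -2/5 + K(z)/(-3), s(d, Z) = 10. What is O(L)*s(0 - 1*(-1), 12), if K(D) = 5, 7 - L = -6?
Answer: -62/3 ≈ -20.667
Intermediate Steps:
L = 13 (L = 7 - 1*(-6) = 7 + 6 = 13)
O(z) = -31/15 (O(z) = -2/5 + 5/(-3) = -2*⅕ + 5*(-⅓) = -⅖ - 5/3 = -31/15)
O(L)*s(0 - 1*(-1), 12) = -31/15*10 = -62/3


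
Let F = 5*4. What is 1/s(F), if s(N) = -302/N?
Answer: -10/151 ≈ -0.066225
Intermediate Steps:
F = 20
1/s(F) = 1/(-302/20) = 1/(-302*1/20) = 1/(-151/10) = -10/151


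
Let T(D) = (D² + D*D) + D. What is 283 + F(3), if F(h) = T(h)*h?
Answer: 346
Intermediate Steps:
T(D) = D + 2*D² (T(D) = (D² + D²) + D = 2*D² + D = D + 2*D²)
F(h) = h²*(1 + 2*h) (F(h) = (h*(1 + 2*h))*h = h²*(1 + 2*h))
283 + F(3) = 283 + 3²*(1 + 2*3) = 283 + 9*(1 + 6) = 283 + 9*7 = 283 + 63 = 346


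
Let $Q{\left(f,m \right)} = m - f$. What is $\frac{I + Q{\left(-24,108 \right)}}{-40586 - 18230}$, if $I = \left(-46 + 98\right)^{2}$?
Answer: $- \frac{709}{14704} \approx -0.048218$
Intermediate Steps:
$I = 2704$ ($I = 52^{2} = 2704$)
$\frac{I + Q{\left(-24,108 \right)}}{-40586 - 18230} = \frac{2704 + \left(108 - -24\right)}{-40586 - 18230} = \frac{2704 + \left(108 + 24\right)}{-58816} = \left(2704 + 132\right) \left(- \frac{1}{58816}\right) = 2836 \left(- \frac{1}{58816}\right) = - \frac{709}{14704}$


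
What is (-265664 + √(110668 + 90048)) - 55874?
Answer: -321538 + 38*√139 ≈ -3.2109e+5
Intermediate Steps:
(-265664 + √(110668 + 90048)) - 55874 = (-265664 + √200716) - 55874 = (-265664 + 38*√139) - 55874 = -321538 + 38*√139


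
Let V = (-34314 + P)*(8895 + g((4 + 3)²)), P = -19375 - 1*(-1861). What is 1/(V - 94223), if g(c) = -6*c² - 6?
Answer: 1/285840853 ≈ 3.4984e-9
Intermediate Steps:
g(c) = -6 - 6*c²
P = -17514 (P = -19375 + 1861 = -17514)
V = 285935076 (V = (-34314 - 17514)*(8895 + (-6 - 6*(4 + 3)⁴)) = -51828*(8895 + (-6 - 6*(7²)²)) = -51828*(8895 + (-6 - 6*49²)) = -51828*(8895 + (-6 - 6*2401)) = -51828*(8895 + (-6 - 14406)) = -51828*(8895 - 14412) = -51828*(-5517) = 285935076)
1/(V - 94223) = 1/(285935076 - 94223) = 1/285840853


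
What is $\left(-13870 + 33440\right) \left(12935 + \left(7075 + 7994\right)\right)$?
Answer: $548038280$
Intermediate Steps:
$\left(-13870 + 33440\right) \left(12935 + \left(7075 + 7994\right)\right) = 19570 \left(12935 + 15069\right) = 19570 \cdot 28004 = 548038280$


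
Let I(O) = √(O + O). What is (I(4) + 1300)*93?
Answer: 120900 + 186*√2 ≈ 1.2116e+5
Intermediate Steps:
I(O) = √2*√O (I(O) = √(2*O) = √2*√O)
(I(4) + 1300)*93 = (√2*√4 + 1300)*93 = (√2*2 + 1300)*93 = (2*√2 + 1300)*93 = (1300 + 2*√2)*93 = 120900 + 186*√2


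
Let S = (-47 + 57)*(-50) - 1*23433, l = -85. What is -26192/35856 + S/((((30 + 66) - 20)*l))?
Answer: 43058833/14476860 ≈ 2.9743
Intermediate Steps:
S = -23933 (S = 10*(-50) - 23433 = -500 - 23433 = -23933)
-26192/35856 + S/((((30 + 66) - 20)*l)) = -26192/35856 - 23933*(-1/(85*((30 + 66) - 20))) = -26192*1/35856 - 23933*(-1/(85*(96 - 20))) = -1637/2241 - 23933/(76*(-85)) = -1637/2241 - 23933/(-6460) = -1637/2241 - 23933*(-1/6460) = -1637/2241 + 23933/6460 = 43058833/14476860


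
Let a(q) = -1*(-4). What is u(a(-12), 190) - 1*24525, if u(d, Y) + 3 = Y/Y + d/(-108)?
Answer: -662230/27 ≈ -24527.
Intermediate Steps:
a(q) = 4
u(d, Y) = -2 - d/108 (u(d, Y) = -3 + (Y/Y + d/(-108)) = -3 + (1 + d*(-1/108)) = -3 + (1 - d/108) = -2 - d/108)
u(a(-12), 190) - 1*24525 = (-2 - 1/108*4) - 1*24525 = (-2 - 1/27) - 24525 = -55/27 - 24525 = -662230/27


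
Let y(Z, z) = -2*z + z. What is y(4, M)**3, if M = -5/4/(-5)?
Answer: -1/64 ≈ -0.015625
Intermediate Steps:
M = 1/4 (M = -5*1/4*(-1/5) = -5/4*(-1/5) = 1/4 ≈ 0.25000)
y(Z, z) = -z
y(4, M)**3 = (-1*1/4)**3 = (-1/4)**3 = -1/64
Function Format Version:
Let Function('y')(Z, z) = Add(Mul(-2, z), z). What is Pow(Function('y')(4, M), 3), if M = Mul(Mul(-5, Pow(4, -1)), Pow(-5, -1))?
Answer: Rational(-1, 64) ≈ -0.015625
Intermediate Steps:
M = Rational(1, 4) (M = Mul(Mul(-5, Rational(1, 4)), Rational(-1, 5)) = Mul(Rational(-5, 4), Rational(-1, 5)) = Rational(1, 4) ≈ 0.25000)
Function('y')(Z, z) = Mul(-1, z)
Pow(Function('y')(4, M), 3) = Pow(Mul(-1, Rational(1, 4)), 3) = Pow(Rational(-1, 4), 3) = Rational(-1, 64)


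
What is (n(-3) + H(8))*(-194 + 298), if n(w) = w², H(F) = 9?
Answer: 1872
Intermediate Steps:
(n(-3) + H(8))*(-194 + 298) = ((-3)² + 9)*(-194 + 298) = (9 + 9)*104 = 18*104 = 1872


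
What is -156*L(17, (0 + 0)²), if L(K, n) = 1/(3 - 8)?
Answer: 156/5 ≈ 31.200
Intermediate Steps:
L(K, n) = -⅕ (L(K, n) = 1/(-5) = -⅕)
-156*L(17, (0 + 0)²) = -156*(-⅕) = 156/5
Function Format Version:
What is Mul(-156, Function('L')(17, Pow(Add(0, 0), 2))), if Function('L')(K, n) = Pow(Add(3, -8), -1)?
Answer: Rational(156, 5) ≈ 31.200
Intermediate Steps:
Function('L')(K, n) = Rational(-1, 5) (Function('L')(K, n) = Pow(-5, -1) = Rational(-1, 5))
Mul(-156, Function('L')(17, Pow(Add(0, 0), 2))) = Mul(-156, Rational(-1, 5)) = Rational(156, 5)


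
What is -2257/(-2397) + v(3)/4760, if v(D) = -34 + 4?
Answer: 62773/67116 ≈ 0.93529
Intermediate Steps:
v(D) = -30
-2257/(-2397) + v(3)/4760 = -2257/(-2397) - 30/4760 = -2257*(-1/2397) - 30*1/4760 = 2257/2397 - 3/476 = 62773/67116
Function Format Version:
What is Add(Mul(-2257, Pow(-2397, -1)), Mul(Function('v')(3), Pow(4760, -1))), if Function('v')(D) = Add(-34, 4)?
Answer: Rational(62773, 67116) ≈ 0.93529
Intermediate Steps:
Function('v')(D) = -30
Add(Mul(-2257, Pow(-2397, -1)), Mul(Function('v')(3), Pow(4760, -1))) = Add(Mul(-2257, Pow(-2397, -1)), Mul(-30, Pow(4760, -1))) = Add(Mul(-2257, Rational(-1, 2397)), Mul(-30, Rational(1, 4760))) = Add(Rational(2257, 2397), Rational(-3, 476)) = Rational(62773, 67116)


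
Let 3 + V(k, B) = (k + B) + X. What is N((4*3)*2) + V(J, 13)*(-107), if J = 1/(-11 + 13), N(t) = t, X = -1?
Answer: -1985/2 ≈ -992.50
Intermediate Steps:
J = ½ (J = 1/2 = ½ ≈ 0.50000)
V(k, B) = -4 + B + k (V(k, B) = -3 + ((k + B) - 1) = -3 + ((B + k) - 1) = -3 + (-1 + B + k) = -4 + B + k)
N((4*3)*2) + V(J, 13)*(-107) = (4*3)*2 + (-4 + 13 + ½)*(-107) = 12*2 + (19/2)*(-107) = 24 - 2033/2 = -1985/2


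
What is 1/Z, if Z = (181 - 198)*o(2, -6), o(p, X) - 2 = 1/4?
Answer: -4/153 ≈ -0.026144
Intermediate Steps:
o(p, X) = 9/4 (o(p, X) = 2 + 1/4 = 9/4)
Z = -153/4 (Z = (181 - 198)*(9/4) = -17*9/4 = -153/4 ≈ -38.250)
1/Z = 1/(-153/4) = -4/153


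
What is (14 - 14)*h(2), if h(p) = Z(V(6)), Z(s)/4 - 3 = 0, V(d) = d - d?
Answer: 0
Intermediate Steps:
V(d) = 0
Z(s) = 12 (Z(s) = 12 + 4*0 = 12 + 0 = 12)
h(p) = 12
(14 - 14)*h(2) = (14 - 14)*12 = 0*12 = 0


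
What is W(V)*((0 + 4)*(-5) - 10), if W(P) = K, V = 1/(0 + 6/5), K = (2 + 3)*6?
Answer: -900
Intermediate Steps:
K = 30 (K = 5*6 = 30)
V = ⅚ (V = 1/(0 + 6*(⅕)) = 1/(0 + 6/5) = 1/(6/5) = ⅚ ≈ 0.83333)
W(P) = 30
W(V)*((0 + 4)*(-5) - 10) = 30*((0 + 4)*(-5) - 10) = 30*(4*(-5) - 10) = 30*(-20 - 10) = 30*(-30) = -900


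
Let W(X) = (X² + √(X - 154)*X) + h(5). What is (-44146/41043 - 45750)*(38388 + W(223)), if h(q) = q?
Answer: -55157363246104/13681 - 418740791308*√69/41043 ≈ -4.1164e+9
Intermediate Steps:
W(X) = 5 + X² + X*√(-154 + X) (W(X) = (X² + √(X - 154)*X) + 5 = (X² + √(-154 + X)*X) + 5 = (X² + X*√(-154 + X)) + 5 = 5 + X² + X*√(-154 + X))
(-44146/41043 - 45750)*(38388 + W(223)) = (-44146/41043 - 45750)*(38388 + (5 + 223² + 223*√(-154 + 223))) = (-44146*1/41043 - 45750)*(38388 + (5 + 49729 + 223*√69)) = (-44146/41043 - 45750)*(38388 + (49734 + 223*√69)) = -1877761396*(88122 + 223*√69)/41043 = -55157363246104/13681 - 418740791308*√69/41043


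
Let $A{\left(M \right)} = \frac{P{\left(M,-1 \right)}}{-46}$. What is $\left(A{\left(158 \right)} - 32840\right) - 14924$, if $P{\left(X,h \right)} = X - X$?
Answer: $-47764$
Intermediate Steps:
$P{\left(X,h \right)} = 0$
$A{\left(M \right)} = 0$ ($A{\left(M \right)} = \frac{0}{-46} = 0 \left(- \frac{1}{46}\right) = 0$)
$\left(A{\left(158 \right)} - 32840\right) - 14924 = \left(0 - 32840\right) - 14924 = -32840 - 14924 = -47764$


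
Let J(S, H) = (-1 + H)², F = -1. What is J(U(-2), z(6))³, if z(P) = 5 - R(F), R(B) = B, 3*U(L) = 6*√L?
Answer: 15625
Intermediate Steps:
U(L) = 2*√L (U(L) = (6*√L)/3 = 2*√L)
z(P) = 6 (z(P) = 5 - 1*(-1) = 5 + 1 = 6)
J(U(-2), z(6))³ = ((-1 + 6)²)³ = (5²)³ = 25³ = 15625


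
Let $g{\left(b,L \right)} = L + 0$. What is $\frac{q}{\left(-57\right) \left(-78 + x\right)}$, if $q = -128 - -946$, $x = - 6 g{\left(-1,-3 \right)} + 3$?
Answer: $\frac{818}{3249} \approx 0.25177$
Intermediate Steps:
$g{\left(b,L \right)} = L$
$x = 21$ ($x = \left(-6\right) \left(-3\right) + 3 = 18 + 3 = 21$)
$q = 818$ ($q = -128 + 946 = 818$)
$\frac{q}{\left(-57\right) \left(-78 + x\right)} = \frac{818}{\left(-57\right) \left(-78 + 21\right)} = \frac{818}{\left(-57\right) \left(-57\right)} = \frac{818}{3249}$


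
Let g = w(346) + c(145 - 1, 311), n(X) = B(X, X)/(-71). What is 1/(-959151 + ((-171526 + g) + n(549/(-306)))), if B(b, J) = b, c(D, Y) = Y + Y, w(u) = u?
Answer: -2414/2727117465 ≈ -8.8518e-7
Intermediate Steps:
c(D, Y) = 2*Y
n(X) = -X/71 (n(X) = X/(-71) = X*(-1/71) = -X/71)
g = 968 (g = 346 + 2*311 = 346 + 622 = 968)
1/(-959151 + ((-171526 + g) + n(549/(-306)))) = 1/(-959151 + ((-171526 + 968) - 549/(71*(-306)))) = 1/(-959151 + (-170558 - 549*(-1)/(71*306))) = 1/(-959151 + (-170558 - 1/71*(-61/34))) = 1/(-959151 + (-170558 + 61/2414)) = 1/(-959151 - 411726951/2414) = 1/(-2727117465/2414) = -2414/2727117465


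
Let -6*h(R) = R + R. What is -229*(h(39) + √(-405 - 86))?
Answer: 2977 - 229*I*√491 ≈ 2977.0 - 5074.3*I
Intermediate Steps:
h(R) = -R/3 (h(R) = -(R + R)/6 = -R/3)
-229*(h(39) + √(-405 - 86)) = -229*(-⅓*39 + √(-405 - 86)) = -229*(-13 + √(-491)) = -229*(-13 + I*√491) = 2977 - 229*I*√491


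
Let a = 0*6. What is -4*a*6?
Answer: 0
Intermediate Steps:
a = 0
-4*a*6 = -4*0*6 = 0*6 = 0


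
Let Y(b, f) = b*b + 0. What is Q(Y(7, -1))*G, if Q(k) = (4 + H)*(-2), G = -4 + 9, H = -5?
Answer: 10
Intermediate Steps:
Y(b, f) = b² (Y(b, f) = b² + 0 = b²)
G = 5
Q(k) = 2 (Q(k) = (4 - 5)*(-2) = -1*(-2) = 2)
Q(Y(7, -1))*G = 2*5 = 10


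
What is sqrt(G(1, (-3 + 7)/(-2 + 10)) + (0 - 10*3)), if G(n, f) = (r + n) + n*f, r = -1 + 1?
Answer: I*sqrt(114)/2 ≈ 5.3385*I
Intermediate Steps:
r = 0
G(n, f) = n + f*n (G(n, f) = (0 + n) + n*f = n + f*n)
sqrt(G(1, (-3 + 7)/(-2 + 10)) + (0 - 10*3)) = sqrt(1*(1 + (-3 + 7)/(-2 + 10)) + (0 - 10*3)) = sqrt(1*(1 + 4/8) + (0 - 30)) = sqrt(1*(1 + 4*(1/8)) - 30) = sqrt(1*(1 + 1/2) - 30) = sqrt(1*(3/2) - 30) = sqrt(3/2 - 30) = sqrt(-57/2) = I*sqrt(114)/2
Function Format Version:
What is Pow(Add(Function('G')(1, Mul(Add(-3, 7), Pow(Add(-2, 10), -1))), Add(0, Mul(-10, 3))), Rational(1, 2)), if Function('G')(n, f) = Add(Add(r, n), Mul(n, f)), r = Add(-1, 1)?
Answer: Mul(Rational(1, 2), I, Pow(114, Rational(1, 2))) ≈ Mul(5.3385, I)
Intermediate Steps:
r = 0
Function('G')(n, f) = Add(n, Mul(f, n)) (Function('G')(n, f) = Add(Add(0, n), Mul(n, f)) = Add(n, Mul(f, n)))
Pow(Add(Function('G')(1, Mul(Add(-3, 7), Pow(Add(-2, 10), -1))), Add(0, Mul(-10, 3))), Rational(1, 2)) = Pow(Add(Mul(1, Add(1, Mul(Add(-3, 7), Pow(Add(-2, 10), -1)))), Add(0, Mul(-10, 3))), Rational(1, 2)) = Pow(Add(Mul(1, Add(1, Mul(4, Pow(8, -1)))), Add(0, -30)), Rational(1, 2)) = Pow(Add(Mul(1, Add(1, Mul(4, Rational(1, 8)))), -30), Rational(1, 2)) = Pow(Add(Mul(1, Add(1, Rational(1, 2))), -30), Rational(1, 2)) = Pow(Add(Mul(1, Rational(3, 2)), -30), Rational(1, 2)) = Pow(Add(Rational(3, 2), -30), Rational(1, 2)) = Pow(Rational(-57, 2), Rational(1, 2)) = Mul(Rational(1, 2), I, Pow(114, Rational(1, 2)))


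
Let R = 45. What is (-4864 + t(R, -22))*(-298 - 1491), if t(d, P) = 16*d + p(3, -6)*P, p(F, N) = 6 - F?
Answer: 7531690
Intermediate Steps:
t(d, P) = 3*P + 16*d (t(d, P) = 16*d + (6 - 1*3)*P = 16*d + (6 - 3)*P = 16*d + 3*P = 3*P + 16*d)
(-4864 + t(R, -22))*(-298 - 1491) = (-4864 + (3*(-22) + 16*45))*(-298 - 1491) = (-4864 + (-66 + 720))*(-1789) = (-4864 + 654)*(-1789) = -4210*(-1789) = 7531690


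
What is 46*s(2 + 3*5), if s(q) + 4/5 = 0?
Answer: -184/5 ≈ -36.800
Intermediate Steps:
s(q) = -⅘ (s(q) = -⅘ + 0 = -⅘)
46*s(2 + 3*5) = 46*(-⅘) = -184/5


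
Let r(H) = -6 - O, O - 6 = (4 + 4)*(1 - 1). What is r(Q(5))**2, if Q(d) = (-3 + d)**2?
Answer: 144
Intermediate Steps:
O = 6 (O = 6 + (4 + 4)*(1 - 1) = 6 + 8*0 = 6 + 0 = 6)
r(H) = -12 (r(H) = -6 - 1*6 = -6 - 6 = -12)
r(Q(5))**2 = (-12)**2 = 144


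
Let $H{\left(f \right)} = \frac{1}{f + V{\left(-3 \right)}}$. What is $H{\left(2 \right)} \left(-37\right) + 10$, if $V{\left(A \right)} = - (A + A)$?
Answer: $\frac{43}{8} \approx 5.375$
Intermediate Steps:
$V{\left(A \right)} = - 2 A$
$H{\left(f \right)} = \frac{1}{6 + f}$ ($H{\left(f \right)} = \frac{1}{f - -6} = \frac{1}{f + 6} = \frac{1}{6 + f}$)
$H{\left(2 \right)} \left(-37\right) + 10 = \frac{1}{6 + 2} \left(-37\right) + 10 = \frac{1}{8} \left(-37\right) + 10 = - \frac{37}{8} + 10 = \frac{43}{8}$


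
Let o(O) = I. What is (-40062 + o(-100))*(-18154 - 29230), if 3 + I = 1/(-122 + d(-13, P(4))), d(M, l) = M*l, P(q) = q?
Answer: 165164300212/87 ≈ 1.8984e+9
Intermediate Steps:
I = -523/174 (I = -3 + 1/(-122 - 13*4) = -3 + 1/(-122 - 52) = -3 + 1/(-174) = -3 - 1/174 = -523/174 ≈ -3.0057)
o(O) = -523/174
(-40062 + o(-100))*(-18154 - 29230) = (-40062 - 523/174)*(-18154 - 29230) = -6971311/174*(-47384) = 165164300212/87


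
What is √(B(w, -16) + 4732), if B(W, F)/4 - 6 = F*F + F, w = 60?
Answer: 2*√1429 ≈ 75.604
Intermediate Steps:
B(W, F) = 24 + 4*F + 4*F² (B(W, F) = 24 + 4*(F*F + F) = 24 + 4*(F² + F) = 24 + 4*(F + F²) = 24 + (4*F + 4*F²) = 24 + 4*F + 4*F²)
√(B(w, -16) + 4732) = √((24 + 4*(-16) + 4*(-16)²) + 4732) = √((24 - 64 + 4*256) + 4732) = √((24 - 64 + 1024) + 4732) = √(984 + 4732) = √5716 = 2*√1429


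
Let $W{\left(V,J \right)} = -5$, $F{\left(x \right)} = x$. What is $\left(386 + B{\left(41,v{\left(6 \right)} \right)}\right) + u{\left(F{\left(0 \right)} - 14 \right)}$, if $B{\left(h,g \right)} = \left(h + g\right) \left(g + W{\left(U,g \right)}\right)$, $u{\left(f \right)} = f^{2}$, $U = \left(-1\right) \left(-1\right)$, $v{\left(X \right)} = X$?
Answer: $629$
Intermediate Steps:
$U = 1$
$B{\left(h,g \right)} = \left(-5 + g\right) \left(g + h\right)$ ($B{\left(h,g \right)} = \left(h + g\right) \left(g - 5\right) = \left(g + h\right) \left(-5 + g\right) = \left(-5 + g\right) \left(g + h\right)$)
$\left(386 + B{\left(41,v{\left(6 \right)} \right)}\right) + u{\left(F{\left(0 \right)} - 14 \right)} = \left(386 + \left(6^{2} - 30 - 205 + 6 \cdot 41\right)\right) + \left(0 - 14\right)^{2} = \left(386 + \left(36 - 30 - 205 + 246\right)\right) + \left(0 - 14\right)^{2} = \left(386 + 47\right) + \left(-14\right)^{2} = 433 + 196 = 629$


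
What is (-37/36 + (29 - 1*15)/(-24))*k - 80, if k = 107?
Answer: -4543/18 ≈ -252.39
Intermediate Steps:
(-37/36 + (29 - 1*15)/(-24))*k - 80 = (-37/36 + (29 - 1*15)/(-24))*107 - 80 = (-37*1/36 + (29 - 15)*(-1/24))*107 - 80 = (-37/36 + 14*(-1/24))*107 - 80 = (-37/36 - 7/12)*107 - 80 = -29/18*107 - 80 = -3103/18 - 80 = -4543/18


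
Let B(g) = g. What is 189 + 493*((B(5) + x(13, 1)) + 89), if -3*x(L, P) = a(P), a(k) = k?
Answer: 139100/3 ≈ 46367.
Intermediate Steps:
x(L, P) = -P/3
189 + 493*((B(5) + x(13, 1)) + 89) = 189 + 493*((5 - ⅓*1) + 89) = 189 + 493*((5 - ⅓) + 89) = 189 + 493*(14/3 + 89) = 189 + 493*(281/3) = 189 + 138533/3 = 139100/3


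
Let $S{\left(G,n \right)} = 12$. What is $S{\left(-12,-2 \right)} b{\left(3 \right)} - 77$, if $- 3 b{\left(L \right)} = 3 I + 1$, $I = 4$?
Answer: $-129$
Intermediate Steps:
$b{\left(L \right)} = - \frac{13}{3}$ ($b{\left(L \right)} = - \frac{3 \cdot 4 + 1}{3} = - \frac{12 + 1}{3} = \left(- \frac{1}{3}\right) 13 = - \frac{13}{3}$)
$S{\left(-12,-2 \right)} b{\left(3 \right)} - 77 = 12 \left(- \frac{13}{3}\right) - 77 = -52 - 77 = -129$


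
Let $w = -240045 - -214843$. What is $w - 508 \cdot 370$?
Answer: $-213162$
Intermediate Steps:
$w = -25202$ ($w = -240045 + 214843 = -25202$)
$w - 508 \cdot 370 = -25202 - 508 \cdot 370 = -25202 - 187960 = -213162$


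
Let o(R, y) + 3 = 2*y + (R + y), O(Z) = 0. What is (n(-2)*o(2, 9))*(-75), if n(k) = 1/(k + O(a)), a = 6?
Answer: 975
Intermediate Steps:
n(k) = 1/k (n(k) = 1/(k + 0) = 1/k)
o(R, y) = -3 + R + 3*y (o(R, y) = -3 + (2*y + (R + y)) = -3 + (R + 3*y) = -3 + R + 3*y)
(n(-2)*o(2, 9))*(-75) = ((-3 + 2 + 3*9)/(-2))*(-75) = -(-3 + 2 + 27)/2*(-75) = -1/2*26*(-75) = -13*(-75) = 975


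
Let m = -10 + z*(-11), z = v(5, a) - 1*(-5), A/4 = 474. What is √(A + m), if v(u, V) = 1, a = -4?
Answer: 2*√455 ≈ 42.661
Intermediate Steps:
A = 1896 (A = 4*474 = 1896)
z = 6 (z = 1 - 1*(-5) = 1 + 5 = 6)
m = -76 (m = -10 + 6*(-11) = -10 - 66 = -76)
√(A + m) = √(1896 - 76) = √1820 = 2*√455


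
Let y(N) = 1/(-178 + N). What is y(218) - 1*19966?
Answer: -798639/40 ≈ -19966.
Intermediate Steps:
y(218) - 1*19966 = 1/(-178 + 218) - 1*19966 = 1/40 - 19966 = -798639/40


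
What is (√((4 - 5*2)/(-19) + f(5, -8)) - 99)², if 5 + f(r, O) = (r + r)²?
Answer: (1881 - √34409)²/361 ≈ 7963.2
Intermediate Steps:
f(r, O) = -5 + 4*r² (f(r, O) = -5 + (r + r)² = -5 + (2*r)² = -5 + 4*r²)
(√((4 - 5*2)/(-19) + f(5, -8)) - 99)² = (√((4 - 5*2)/(-19) + (-5 + 4*5²)) - 99)² = (√((4 - 10)*(-1/19) + (-5 + 4*25)) - 99)² = (√(-6*(-1/19) + (-5 + 100)) - 99)² = (√(6/19 + 95) - 99)² = (√(1811/19) - 99)² = (√34409/19 - 99)² = (-99 + √34409/19)²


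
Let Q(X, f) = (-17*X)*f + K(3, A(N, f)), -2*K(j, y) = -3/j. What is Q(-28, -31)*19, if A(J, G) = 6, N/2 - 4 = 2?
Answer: -560709/2 ≈ -2.8035e+5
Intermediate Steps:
N = 12 (N = 8 + 2*2 = 8 + 4 = 12)
K(j, y) = 3/(2*j) (K(j, y) = -(-3)/(2*j) = 3/(2*j))
Q(X, f) = 1/2 - 17*X*f (Q(X, f) = (-17*X)*f + (3/2)/3 = -17*X*f + (3/2)*(1/3) = -17*X*f + 1/2 = 1/2 - 17*X*f)
Q(-28, -31)*19 = (1/2 - 17*(-28)*(-31))*19 = (1/2 - 14756)*19 = -29511/2*19 = -560709/2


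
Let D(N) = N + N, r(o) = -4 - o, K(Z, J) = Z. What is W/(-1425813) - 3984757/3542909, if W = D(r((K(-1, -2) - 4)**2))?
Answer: -5681312843719/5051525710017 ≈ -1.1247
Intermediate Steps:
D(N) = 2*N
W = -58 (W = 2*(-4 - (-1 - 4)**2) = 2*(-4 - 1*(-5)**2) = 2*(-4 - 1*25) = 2*(-4 - 25) = 2*(-29) = -58)
W/(-1425813) - 3984757/3542909 = -58/(-1425813) - 3984757/3542909 = -58*(-1/1425813) - 3984757*1/3542909 = 58/1425813 - 3984757/3542909 = -5681312843719/5051525710017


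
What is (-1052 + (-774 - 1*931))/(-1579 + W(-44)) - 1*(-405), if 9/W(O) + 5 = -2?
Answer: 4499409/11062 ≈ 406.74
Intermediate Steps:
W(O) = -9/7 (W(O) = 9/(-5 - 2) = 9/(-7) = 9*(-⅐) = -9/7)
(-1052 + (-774 - 1*931))/(-1579 + W(-44)) - 1*(-405) = (-1052 + (-774 - 1*931))/(-1579 - 9/7) - 1*(-405) = (-1052 + (-774 - 931))/(-11062/7) + 405 = (-1052 - 1705)*(-7/11062) + 405 = -2757*(-7/11062) + 405 = 19299/11062 + 405 = 4499409/11062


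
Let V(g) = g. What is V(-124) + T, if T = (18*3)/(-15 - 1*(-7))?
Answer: -523/4 ≈ -130.75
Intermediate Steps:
T = -27/4 (T = 54/(-15 + 7) = 54/(-8) = 54*(-⅛) = -27/4 ≈ -6.7500)
V(-124) + T = -124 - 27/4 = -523/4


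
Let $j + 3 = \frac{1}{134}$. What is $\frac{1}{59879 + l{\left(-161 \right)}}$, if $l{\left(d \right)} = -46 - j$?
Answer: $\frac{134}{8018023} \approx 1.6712 \cdot 10^{-5}$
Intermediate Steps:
$j = - \frac{401}{134}$ ($j = -3 + \frac{1}{134} = - \frac{401}{134} \approx -2.9925$)
$l{\left(d \right)} = - \frac{5763}{134}$ ($l{\left(d \right)} = -46 - - \frac{401}{134} = -46 + \frac{401}{134} = - \frac{5763}{134}$)
$\frac{1}{59879 + l{\left(-161 \right)}} = \frac{1}{59879 - \frac{5763}{134}} = \frac{1}{\frac{8018023}{134}} = \frac{134}{8018023}$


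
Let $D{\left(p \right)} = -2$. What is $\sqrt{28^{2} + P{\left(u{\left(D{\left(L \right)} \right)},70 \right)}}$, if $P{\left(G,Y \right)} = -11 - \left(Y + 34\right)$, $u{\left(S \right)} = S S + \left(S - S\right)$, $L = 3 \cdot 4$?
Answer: $\sqrt{669} \approx 25.865$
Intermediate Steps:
$L = 12$
$u{\left(S \right)} = S^{2}$ ($u{\left(S \right)} = S^{2} + 0 = S^{2}$)
$P{\left(G,Y \right)} = -45 - Y$ ($P{\left(G,Y \right)} = -11 - \left(34 + Y\right) = -45 - Y$)
$\sqrt{28^{2} + P{\left(u{\left(D{\left(L \right)} \right)},70 \right)}} = \sqrt{28^{2} - 115} = \sqrt{784 - 115} = \sqrt{669}$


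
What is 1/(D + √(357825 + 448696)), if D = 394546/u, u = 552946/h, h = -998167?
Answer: -54440685102649543/38774037246760131632472 - 76437319729*√806521/38774037246760131632472 ≈ -1.4058e-6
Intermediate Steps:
u = -552946/998167 (u = 552946/(-998167) = 552946*(-1/998167) = -552946/998167 ≈ -0.55396)
D = -196911398591/276473 (D = 394546/(-552946/998167) = 394546*(-998167/552946) = -196911398591/276473 ≈ -7.1223e+5)
1/(D + √(357825 + 448696)) = 1/(-196911398591/276473 + √(357825 + 448696)) = 1/(-196911398591/276473 + √806521)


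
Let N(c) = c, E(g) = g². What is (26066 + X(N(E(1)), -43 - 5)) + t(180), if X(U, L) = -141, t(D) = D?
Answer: 26105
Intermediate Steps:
(26066 + X(N(E(1)), -43 - 5)) + t(180) = (26066 - 141) + 180 = 25925 + 180 = 26105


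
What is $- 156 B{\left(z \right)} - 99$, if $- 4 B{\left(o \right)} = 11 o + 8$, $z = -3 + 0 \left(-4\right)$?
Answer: $-1074$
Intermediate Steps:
$z = -3$ ($z = -3 + 0 = -3$)
$B{\left(o \right)} = -2 - \frac{11 o}{4}$ ($B{\left(o \right)} = - \frac{11 o + 8}{4} = - \frac{8 + 11 o}{4} = -2 - \frac{11 o}{4}$)
$- 156 B{\left(z \right)} - 99 = - 156 \left(-2 - - \frac{33}{4}\right) - 99 = - 156 \left(-2 + \frac{33}{4}\right) - 99 = \left(-156\right) \frac{25}{4} - 99 = -975 - 99 = -1074$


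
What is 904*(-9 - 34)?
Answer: -38872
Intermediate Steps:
904*(-9 - 34) = 904*(-43) = -38872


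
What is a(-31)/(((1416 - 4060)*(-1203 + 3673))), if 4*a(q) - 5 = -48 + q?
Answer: 37/13061360 ≈ 2.8328e-6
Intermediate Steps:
a(q) = -43/4 + q/4 (a(q) = 5/4 + (-48 + q)/4 = 5/4 + (-12 + q/4) = -43/4 + q/4)
a(-31)/(((1416 - 4060)*(-1203 + 3673))) = (-43/4 + (1/4)*(-31))/(((1416 - 4060)*(-1203 + 3673))) = (-43/4 - 31/4)/((-2644*2470)) = -37/2/(-6530680) = -37/2*(-1/6530680) = 37/13061360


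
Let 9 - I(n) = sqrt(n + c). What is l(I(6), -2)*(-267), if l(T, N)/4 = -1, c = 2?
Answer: 1068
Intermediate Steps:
I(n) = 9 - sqrt(2 + n) (I(n) = 9 - sqrt(n + 2) = 9 - sqrt(2 + n))
l(T, N) = -4 (l(T, N) = 4*(-1) = -4)
l(I(6), -2)*(-267) = -4*(-267) = 1068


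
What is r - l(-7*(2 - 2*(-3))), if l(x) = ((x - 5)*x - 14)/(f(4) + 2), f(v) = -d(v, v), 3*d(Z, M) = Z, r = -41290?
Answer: -46393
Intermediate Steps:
d(Z, M) = Z/3
f(v) = -v/3
l(x) = -21 + 3*x*(-5 + x)/2 (l(x) = ((x - 5)*x - 14)/(-⅓*4 + 2) = ((-5 + x)*x - 14)/(-4/3 + 2) = (x*(-5 + x) - 14)/(⅔) = (-14 + x*(-5 + x))*(3/2) = -21 + 3*x*(-5 + x)/2)
r - l(-7*(2 - 2*(-3))) = -41290 - (-21 - (-105)*(2 - 2*(-3))/2 + 3*(-7*(2 - 2*(-3)))²/2) = -41290 - (-21 - (-105)*(2 + 6)/2 + 3*(-7*(2 + 6))²/2) = -41290 - (-21 - (-105)*8/2 + 3*(-7*8)²/2) = -41290 - (-21 - 15/2*(-56) + (3/2)*(-56)²) = -41290 - (-21 + 420 + (3/2)*3136) = -41290 - (-21 + 420 + 4704) = -41290 - 1*5103 = -41290 - 5103 = -46393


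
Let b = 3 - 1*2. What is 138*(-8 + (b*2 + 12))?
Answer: 828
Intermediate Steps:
b = 1 (b = 3 - 2 = 1)
138*(-8 + (b*2 + 12)) = 138*(-8 + (1*2 + 12)) = 138*(-8 + (2 + 12)) = 138*(-8 + 14) = 138*6 = 828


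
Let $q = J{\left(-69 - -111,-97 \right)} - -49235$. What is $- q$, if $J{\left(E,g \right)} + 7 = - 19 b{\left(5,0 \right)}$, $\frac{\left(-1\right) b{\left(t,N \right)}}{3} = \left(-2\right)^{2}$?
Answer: $-49456$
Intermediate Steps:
$b{\left(t,N \right)} = -12$ ($b{\left(t,N \right)} = - 3 \left(-2\right)^{2} = \left(-3\right) 4 = -12$)
$J{\left(E,g \right)} = 221$ ($J{\left(E,g \right)} = -7 - -228 = -7 + 228 = 221$)
$q = 49456$ ($q = 221 - -49235 = 221 + 49235 = 49456$)
$- q = \left(-1\right) 49456 = -49456$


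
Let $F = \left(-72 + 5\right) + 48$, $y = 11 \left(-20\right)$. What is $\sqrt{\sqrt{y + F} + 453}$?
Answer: $\sqrt{453 + i \sqrt{239}} \approx 21.287 + 0.3631 i$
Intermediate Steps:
$y = -220$
$F = -19$ ($F = -67 + 48 = -19$)
$\sqrt{\sqrt{y + F} + 453} = \sqrt{\sqrt{-220 - 19} + 453} = \sqrt{\sqrt{-239} + 453} = \sqrt{i \sqrt{239} + 453} = \sqrt{453 + i \sqrt{239}}$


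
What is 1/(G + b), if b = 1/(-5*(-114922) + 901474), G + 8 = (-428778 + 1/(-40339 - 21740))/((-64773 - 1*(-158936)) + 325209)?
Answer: -533731358180786/4815552802312795 ≈ -0.11083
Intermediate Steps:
G = -234891664567/26034194388 (G = -8 + (-428778 + 1/(-40339 - 21740))/((-64773 - 1*(-158936)) + 325209) = -8 + (-428778 + 1/(-62079))/((-64773 + 158936) + 325209) = -8 + (-428778 - 1/62079)/(94163 + 325209) = -8 - 26618109463/62079/419372 = -8 - 26618109463/62079*1/419372 = -8 - 26618109463/26034194388 = -234891664567/26034194388 ≈ -9.0224)
b = 1/1476084 (b = 1/(574610 + 901474) = 1/1476084 ≈ 6.7747e-7)
1/(G + b) = 1/(-234891664567/26034194388 + 1/1476084) = 1/(-4815552802312795/533731358180786) = -533731358180786/4815552802312795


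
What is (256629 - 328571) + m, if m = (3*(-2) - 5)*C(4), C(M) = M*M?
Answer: -72118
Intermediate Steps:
C(M) = M**2
m = -176 (m = (3*(-2) - 5)*4**2 = (-6 - 5)*16 = -11*16 = -176)
(256629 - 328571) + m = (256629 - 328571) - 176 = -71942 - 176 = -72118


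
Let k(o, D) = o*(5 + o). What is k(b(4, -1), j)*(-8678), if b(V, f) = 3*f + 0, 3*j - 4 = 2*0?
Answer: 52068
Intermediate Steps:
j = 4/3 (j = 4/3 + (2*0)/3 = 4/3 + (⅓)*0 = 4/3 + 0 = 4/3 ≈ 1.3333)
b(V, f) = 3*f
k(b(4, -1), j)*(-8678) = ((3*(-1))*(5 + 3*(-1)))*(-8678) = -3*(5 - 3)*(-8678) = -3*2*(-8678) = -6*(-8678) = 52068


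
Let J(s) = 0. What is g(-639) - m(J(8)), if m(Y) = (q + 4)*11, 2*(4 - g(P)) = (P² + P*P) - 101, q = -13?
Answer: -816335/2 ≈ -4.0817e+5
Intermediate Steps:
g(P) = 109/2 - P² (g(P) = 4 - ((P² + P*P) - 101)/2 = 4 - ((P² + P²) - 101)/2 = 4 - (2*P² - 101)/2 = 4 - (-101 + 2*P²)/2 = 4 + (101/2 - P²) = 109/2 - P²)
m(Y) = -99 (m(Y) = (-13 + 4)*11 = -9*11 = -99)
g(-639) - m(J(8)) = (109/2 - 1*(-639)²) - 1*(-99) = (109/2 - 1*408321) + 99 = (109/2 - 408321) + 99 = -816533/2 + 99 = -816335/2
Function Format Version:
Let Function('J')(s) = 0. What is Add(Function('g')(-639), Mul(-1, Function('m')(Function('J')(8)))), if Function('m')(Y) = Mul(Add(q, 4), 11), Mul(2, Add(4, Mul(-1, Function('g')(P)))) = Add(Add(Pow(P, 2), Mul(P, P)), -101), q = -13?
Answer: Rational(-816335, 2) ≈ -4.0817e+5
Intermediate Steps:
Function('g')(P) = Add(Rational(109, 2), Mul(-1, Pow(P, 2))) (Function('g')(P) = Add(4, Mul(Rational(-1, 2), Add(Add(Pow(P, 2), Mul(P, P)), -101))) = Add(4, Mul(Rational(-1, 2), Add(Add(Pow(P, 2), Pow(P, 2)), -101))) = Add(4, Mul(Rational(-1, 2), Add(Mul(2, Pow(P, 2)), -101))) = Add(4, Mul(Rational(-1, 2), Add(-101, Mul(2, Pow(P, 2))))) = Add(4, Add(Rational(101, 2), Mul(-1, Pow(P, 2)))) = Add(Rational(109, 2), Mul(-1, Pow(P, 2))))
Function('m')(Y) = -99 (Function('m')(Y) = Mul(Add(-13, 4), 11) = Mul(-9, 11) = -99)
Add(Function('g')(-639), Mul(-1, Function('m')(Function('J')(8)))) = Add(Add(Rational(109, 2), Mul(-1, Pow(-639, 2))), Mul(-1, -99)) = Add(Add(Rational(109, 2), Mul(-1, 408321)), 99) = Add(Add(Rational(109, 2), -408321), 99) = Add(Rational(-816533, 2), 99) = Rational(-816335, 2)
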